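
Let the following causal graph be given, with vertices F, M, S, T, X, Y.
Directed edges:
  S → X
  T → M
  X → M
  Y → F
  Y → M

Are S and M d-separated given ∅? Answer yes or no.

Bayes-Ball from S | ∅ reaches {M,X}.
M ∈ reach(S|∅) ⇒ S ⊥̸ M | ∅.

No — S and M are d-connected given ∅.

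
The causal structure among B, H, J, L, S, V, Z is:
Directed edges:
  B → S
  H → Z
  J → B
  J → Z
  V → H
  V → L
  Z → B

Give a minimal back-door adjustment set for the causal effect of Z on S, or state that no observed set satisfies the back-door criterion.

Z→S: minimal back-door set {J}.

desc(Z)\{Z}={B,S}; candidates ⊆ {H,J,L,V}.
size 0: {}; under {} Z still reaches {B,H,J,L,S,V} ∋ S.
{J}: Z⊥S given {J} in G with Z→· removed — back-door holds.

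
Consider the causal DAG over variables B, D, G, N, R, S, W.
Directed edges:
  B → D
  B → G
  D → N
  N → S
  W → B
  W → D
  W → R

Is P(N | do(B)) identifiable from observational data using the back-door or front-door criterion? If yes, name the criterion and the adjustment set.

P(N|do(B)): backdoor, adjust for {W}.

desc(B)\{B}={D,G,N,S}; candidates ⊆ {R,W}.
size 0: {}; under {} B still reaches {D,N,R,S,W} ∋ N.
{W}: B⊥N given {W} in G with B→· removed — back-door holds.
P(N|do(B)) = Σ_{W} P(N|B,W)·P(W).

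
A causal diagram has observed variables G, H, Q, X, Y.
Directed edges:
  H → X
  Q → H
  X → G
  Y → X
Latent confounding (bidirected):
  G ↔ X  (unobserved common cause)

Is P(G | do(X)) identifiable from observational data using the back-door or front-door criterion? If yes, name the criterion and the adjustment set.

desc(X)\{X}={G}; candidates ⊆ {H,Q,Y}.
X↔G: latent back-door arc(s) into X.
size 0: {}; under {} X still reaches {G,H,Q,Y} ∋ G.
size 1: {H}, {Q}, {Y}; under {H} X still reaches {G,Y} ∋ G.
size 2: {H,Q}, {H,Y}, {Q,Y}; under {H,Q} X still reaches {G,Y} ∋ G.
X↔G cannot be blocked by any observed set — no back-door set.
No mediator lies on a directed X→…→G path.
Neither criterion identifies P(G|do(X)) in this graph.

P(G|do(X)): not identifiable (no BD/FD set).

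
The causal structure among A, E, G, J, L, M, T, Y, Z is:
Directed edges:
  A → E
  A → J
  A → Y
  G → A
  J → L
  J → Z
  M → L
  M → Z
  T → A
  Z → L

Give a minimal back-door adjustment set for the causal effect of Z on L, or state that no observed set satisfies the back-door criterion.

Z→L: minimal back-door set {J, M}.

desc(Z)\{Z}={L}; candidates ⊆ {A,E,G,J,M,T,Y}.
size 0: {}; under {} Z still reaches {A,E,G,J,L,M,T,Y} ∋ L.
size 1: {A}, {E}, {G} …(+4); under {A} Z still reaches {J,L,M} ∋ L.
{J,M}: Z⊥L given {J,M} in G with Z→· removed — back-door holds.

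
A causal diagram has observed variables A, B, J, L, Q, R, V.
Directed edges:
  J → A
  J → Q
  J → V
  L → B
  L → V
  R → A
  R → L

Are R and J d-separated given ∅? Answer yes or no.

Yes — R ⊥ J | ∅.

Bayes-Ball from R | ∅ reaches {A,B,L,V}.
J ∉ reach(R|∅) ⇒ R ⊥ J | ∅.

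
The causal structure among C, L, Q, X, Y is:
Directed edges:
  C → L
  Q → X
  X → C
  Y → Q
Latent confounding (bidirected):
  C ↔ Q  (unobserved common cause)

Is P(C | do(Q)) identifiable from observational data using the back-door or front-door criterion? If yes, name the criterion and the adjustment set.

P(C|do(Q)): frontdoor, adjust for {X}.

desc(Q)\{Q}={C,L,X}; candidates ⊆ {Y}.
Q↔C: latent back-door arc(s) into Q.
size 0: {}; under {} Q still reaches {C,L,Y} ∋ C.
size 1: {Y}; under {Y} Q still reaches {C,L} ∋ C.
Q↔C cannot be blocked by any observed set — no back-door set.
{X}: (i) intercepts every directed Q→C path; (ii) no back-door Q→{X}; (iii) {Q} blocks every back-door {X}→C. Front-door holds.
P(C|do(Q)) = Σ_{X} P(X|Q) Σ_{Q'} P(C|X,Q')P(Q').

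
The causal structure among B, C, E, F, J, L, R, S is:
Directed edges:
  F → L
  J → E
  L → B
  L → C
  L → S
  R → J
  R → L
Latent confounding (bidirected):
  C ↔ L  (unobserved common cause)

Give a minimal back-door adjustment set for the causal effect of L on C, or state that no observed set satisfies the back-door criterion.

desc(L)\{L}={B,C,S}; candidates ⊆ {E,F,J,R}.
L↔C: latent back-door arc(s) into L.
size 0: {}; under {} L still reaches {C,E,F,J,R} ∋ C.
size 1: {E}, {F}, {J} …(+1); under {E} L still reaches {C,F,J,R} ∋ C.
size 2: {E,F}, {E,J}, {E,R} …(+3); under {E,F} L still reaches {C,J,R} ∋ C.
L↔C cannot be blocked by any observed set — no back-door set.

L→C: no observed back-door set.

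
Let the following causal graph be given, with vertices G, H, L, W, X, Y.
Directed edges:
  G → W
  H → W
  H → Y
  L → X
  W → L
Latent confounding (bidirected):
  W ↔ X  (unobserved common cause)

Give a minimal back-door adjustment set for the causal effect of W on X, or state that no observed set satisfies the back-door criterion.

W→X: no observed back-door set.

desc(W)\{W}={L,X}; candidates ⊆ {G,H,Y}.
W↔X: latent back-door arc(s) into W.
size 0: {}; under {} W still reaches {G,H,X,Y} ∋ X.
size 1: {G}, {H}, {Y}; under {G} W still reaches {H,X,Y} ∋ X.
size 2: {G,H}, {G,Y}, {H,Y}; under {G,H} W still reaches {X} ∋ X.
W↔X cannot be blocked by any observed set — no back-door set.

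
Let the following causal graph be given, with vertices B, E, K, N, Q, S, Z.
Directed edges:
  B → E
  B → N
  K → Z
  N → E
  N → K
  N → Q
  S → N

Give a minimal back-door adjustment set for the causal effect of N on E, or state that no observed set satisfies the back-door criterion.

desc(N)\{N}={E,K,Q,Z}; candidates ⊆ {B,S}.
size 0: {}; under {} N still reaches {B,E,S} ∋ E.
{B}: N⊥E given {B} in G with N→· removed — back-door holds.

N→E: minimal back-door set {B}.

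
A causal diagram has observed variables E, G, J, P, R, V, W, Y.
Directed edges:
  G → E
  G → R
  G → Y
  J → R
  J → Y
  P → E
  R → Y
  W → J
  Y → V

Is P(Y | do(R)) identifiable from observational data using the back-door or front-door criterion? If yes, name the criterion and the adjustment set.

P(Y|do(R)): backdoor, adjust for {G, J}.

desc(R)\{R}={V,Y}; candidates ⊆ {E,G,J,P,W}.
size 0: {}; under {} R still reaches {E,G,J,V,W,Y} ∋ Y.
size 1: {E}, {G}, {J} …(+2); under {E} R still reaches {G,J,P,V,W,Y} ∋ Y.
{G,J}: R⊥Y given {G,J} in G with R→· removed — back-door holds.
P(Y|do(R)) = Σ_{G,J} P(Y|R,G,J)·P(G,J).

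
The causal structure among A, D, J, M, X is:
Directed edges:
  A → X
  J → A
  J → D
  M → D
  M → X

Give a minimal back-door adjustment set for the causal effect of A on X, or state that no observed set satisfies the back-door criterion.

A→X: minimal back-door set ∅.

desc(A)\{A}={X}; candidates ⊆ {D,J,M}.
∅: A⊥X given ∅ in G with A→· removed — back-door holds.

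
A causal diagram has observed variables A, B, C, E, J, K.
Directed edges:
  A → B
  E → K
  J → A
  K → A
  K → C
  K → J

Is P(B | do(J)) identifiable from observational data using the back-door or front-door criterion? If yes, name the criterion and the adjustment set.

P(B|do(J)): backdoor, adjust for {K}.

desc(J)\{J}={A,B}; candidates ⊆ {C,E,K}.
size 0: {}; under {} J still reaches {A,B,C,E,K} ∋ B.
{K}: J⊥B given {K} in G with J→· removed — back-door holds.
P(B|do(J)) = Σ_{K} P(B|J,K)·P(K).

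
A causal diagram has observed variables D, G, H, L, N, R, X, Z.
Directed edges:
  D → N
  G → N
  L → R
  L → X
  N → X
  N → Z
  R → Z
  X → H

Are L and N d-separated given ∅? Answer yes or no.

Yes — L ⊥ N | ∅.

Bayes-Ball from L | ∅ reaches {H,R,X,Z}.
N ∉ reach(L|∅) ⇒ L ⊥ N | ∅.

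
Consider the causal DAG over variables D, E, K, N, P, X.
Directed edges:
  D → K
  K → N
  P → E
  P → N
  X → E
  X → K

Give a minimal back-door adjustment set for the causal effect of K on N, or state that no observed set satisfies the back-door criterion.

K→N: minimal back-door set ∅.

desc(K)\{K}={N}; candidates ⊆ {D,E,P,X}.
∅: K⊥N given ∅ in G with K→· removed — back-door holds.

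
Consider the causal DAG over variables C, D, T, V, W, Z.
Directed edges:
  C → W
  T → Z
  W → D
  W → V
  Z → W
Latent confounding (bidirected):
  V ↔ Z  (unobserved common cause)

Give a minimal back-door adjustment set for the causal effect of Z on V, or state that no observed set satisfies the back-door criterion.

Z→V: no observed back-door set.

desc(Z)\{Z}={D,V,W}; candidates ⊆ {C,T}.
Z↔V: latent back-door arc(s) into Z.
size 0: {}; under {} Z still reaches {T,V} ∋ V.
size 1: {C}, {T}; under {C} Z still reaches {T,V} ∋ V.
size 2: {C,T}; under {C,T} Z still reaches {V} ∋ V.
Z↔V cannot be blocked by any observed set — no back-door set.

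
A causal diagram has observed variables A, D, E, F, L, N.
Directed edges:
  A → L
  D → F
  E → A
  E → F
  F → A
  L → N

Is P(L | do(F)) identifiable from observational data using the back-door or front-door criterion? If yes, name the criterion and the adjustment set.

P(L|do(F)): backdoor, adjust for {E}.

desc(F)\{F}={A,L,N}; candidates ⊆ {D,E}.
size 0: {}; under {} F still reaches {A,D,E,L,N} ∋ L.
{E}: F⊥L given {E} in G with F→· removed — back-door holds.
P(L|do(F)) = Σ_{E} P(L|F,E)·P(E).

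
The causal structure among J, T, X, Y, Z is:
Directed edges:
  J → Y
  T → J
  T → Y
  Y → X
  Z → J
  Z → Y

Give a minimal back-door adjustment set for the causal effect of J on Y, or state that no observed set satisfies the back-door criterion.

desc(J)\{J}={X,Y}; candidates ⊆ {T,Z}.
size 0: {}; under {} J still reaches {T,X,Y,Z} ∋ Y.
size 1: {T}, {Z}; under {T} J still reaches {X,Y,Z} ∋ Y.
{T,Z}: J⊥Y given {T,Z} in G with J→· removed — back-door holds.

J→Y: minimal back-door set {T, Z}.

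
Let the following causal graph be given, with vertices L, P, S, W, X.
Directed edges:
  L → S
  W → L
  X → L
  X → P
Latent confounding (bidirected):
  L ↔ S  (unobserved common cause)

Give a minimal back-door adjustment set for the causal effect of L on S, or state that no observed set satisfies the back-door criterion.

L→S: no observed back-door set.

desc(L)\{L}={S}; candidates ⊆ {P,W,X}.
L↔S: latent back-door arc(s) into L.
size 0: {}; under {} L still reaches {P,S,W,X} ∋ S.
size 1: {P}, {W}, {X}; under {P} L still reaches {S,W,X} ∋ S.
size 2: {P,W}, {P,X}, {W,X}; under {P,W} L still reaches {S,X} ∋ S.
L↔S cannot be blocked by any observed set — no back-door set.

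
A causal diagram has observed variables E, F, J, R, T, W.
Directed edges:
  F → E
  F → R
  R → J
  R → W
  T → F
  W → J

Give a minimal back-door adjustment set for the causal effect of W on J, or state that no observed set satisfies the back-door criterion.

W→J: minimal back-door set {R}.

desc(W)\{W}={J}; candidates ⊆ {E,F,R,T}.
size 0: {}; under {} W still reaches {E,F,J,R,T} ∋ J.
{R}: W⊥J given {R} in G with W→· removed — back-door holds.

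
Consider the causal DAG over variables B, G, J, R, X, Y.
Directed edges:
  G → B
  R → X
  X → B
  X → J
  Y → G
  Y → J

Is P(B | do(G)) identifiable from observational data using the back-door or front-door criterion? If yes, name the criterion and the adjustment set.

P(B|do(G)): backdoor, adjust for ∅.

desc(G)\{G}={B}; candidates ⊆ {J,R,X,Y}.
∅: G⊥B given ∅ in G with G→· removed — back-door holds.
P(B|do(G)) = P(B|G) — no adjustment needed.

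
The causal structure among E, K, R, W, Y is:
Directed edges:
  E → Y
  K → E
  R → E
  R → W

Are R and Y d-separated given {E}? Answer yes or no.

Bayes-Ball from R | {E} reaches {K,W}.
Y ∉ reach(R|{E}) ⇒ R ⊥ Y | {E}.

Yes — R ⊥ Y | {E}.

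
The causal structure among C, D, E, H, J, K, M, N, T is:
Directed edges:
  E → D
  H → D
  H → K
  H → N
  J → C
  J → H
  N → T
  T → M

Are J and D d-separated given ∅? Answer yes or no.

Bayes-Ball from J | ∅ reaches {C,D,H,K,M,N,T}.
D ∈ reach(J|∅) ⇒ J ⊥̸ D | ∅.

No — J and D are d-connected given ∅.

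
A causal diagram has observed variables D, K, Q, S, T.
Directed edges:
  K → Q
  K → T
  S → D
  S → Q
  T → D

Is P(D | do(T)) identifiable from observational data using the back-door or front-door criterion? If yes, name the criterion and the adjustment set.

P(D|do(T)): backdoor, adjust for ∅.

desc(T)\{T}={D}; candidates ⊆ {K,Q,S}.
∅: T⊥D given ∅ in G with T→· removed — back-door holds.
P(D|do(T)) = P(D|T) — no adjustment needed.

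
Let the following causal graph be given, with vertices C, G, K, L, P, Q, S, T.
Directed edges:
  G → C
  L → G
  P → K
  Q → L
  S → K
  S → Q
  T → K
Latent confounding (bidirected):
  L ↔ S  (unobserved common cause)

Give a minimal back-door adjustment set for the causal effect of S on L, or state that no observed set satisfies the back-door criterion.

S→L: no observed back-door set.

desc(S)\{S}={C,G,K,L,Q}; candidates ⊆ {P,T}.
S↔L: latent back-door arc(s) into S.
size 0: {}; under {} S still reaches {C,G,L} ∋ L.
size 1: {P}, {T}; under {P} S still reaches {C,G,L} ∋ L.
size 2: {P,T}; under {P,T} S still reaches {C,G,L} ∋ L.
S↔L cannot be blocked by any observed set — no back-door set.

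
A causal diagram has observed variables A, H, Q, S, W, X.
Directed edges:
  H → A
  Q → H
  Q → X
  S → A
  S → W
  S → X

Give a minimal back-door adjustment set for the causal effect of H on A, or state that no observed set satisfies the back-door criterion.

H→A: minimal back-door set ∅.

desc(H)\{H}={A}; candidates ⊆ {Q,S,W,X}.
∅: H⊥A given ∅ in G with H→· removed — back-door holds.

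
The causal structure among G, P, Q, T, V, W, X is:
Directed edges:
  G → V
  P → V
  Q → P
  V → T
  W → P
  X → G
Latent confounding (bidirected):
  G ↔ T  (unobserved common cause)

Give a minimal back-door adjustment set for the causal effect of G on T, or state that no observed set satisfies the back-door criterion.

desc(G)\{G}={T,V}; candidates ⊆ {P,Q,W,X}.
G↔T: latent back-door arc(s) into G.
size 0: {}; under {} G still reaches {T,X} ∋ T.
size 1: {P}, {Q}, {W} …(+1); under {P} G still reaches {T,X} ∋ T.
size 2: {P,Q}, {P,W}, {P,X} …(+3); under {P,Q} G still reaches {T,X} ∋ T.
G↔T cannot be blocked by any observed set — no back-door set.

G→T: no observed back-door set.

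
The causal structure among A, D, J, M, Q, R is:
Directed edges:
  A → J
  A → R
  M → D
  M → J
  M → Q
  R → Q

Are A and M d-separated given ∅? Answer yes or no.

Yes — A ⊥ M | ∅.

Bayes-Ball from A | ∅ reaches {J,Q,R}.
M ∉ reach(A|∅) ⇒ A ⊥ M | ∅.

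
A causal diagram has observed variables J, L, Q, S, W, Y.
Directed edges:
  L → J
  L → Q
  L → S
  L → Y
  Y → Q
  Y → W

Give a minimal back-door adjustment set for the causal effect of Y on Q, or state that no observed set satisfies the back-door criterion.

Y→Q: minimal back-door set {L}.

desc(Y)\{Y}={Q,W}; candidates ⊆ {J,L,S}.
size 0: {}; under {} Y still reaches {J,L,Q,S} ∋ Q.
{L}: Y⊥Q given {L} in G with Y→· removed — back-door holds.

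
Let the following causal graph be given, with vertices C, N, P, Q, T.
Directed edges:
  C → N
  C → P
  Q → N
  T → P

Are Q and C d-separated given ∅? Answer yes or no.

Bayes-Ball from Q | ∅ reaches {N}.
C ∉ reach(Q|∅) ⇒ Q ⊥ C | ∅.

Yes — Q ⊥ C | ∅.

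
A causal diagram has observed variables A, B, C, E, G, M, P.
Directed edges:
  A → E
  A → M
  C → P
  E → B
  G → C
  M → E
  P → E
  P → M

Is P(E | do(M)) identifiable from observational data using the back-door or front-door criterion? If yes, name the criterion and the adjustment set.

P(E|do(M)): backdoor, adjust for {A, P}.

desc(M)\{M}={B,E}; candidates ⊆ {A,C,G,P}.
size 0: {}; under {} M still reaches {A,B,C,E,G,P} ∋ E.
size 1: {A}, {C}, {G} …(+1); under {A} M still reaches {B,C,E,G,P} ∋ E.
{A,P}: M⊥E given {A,P} in G with M→· removed — back-door holds.
P(E|do(M)) = Σ_{A,P} P(E|M,A,P)·P(A,P).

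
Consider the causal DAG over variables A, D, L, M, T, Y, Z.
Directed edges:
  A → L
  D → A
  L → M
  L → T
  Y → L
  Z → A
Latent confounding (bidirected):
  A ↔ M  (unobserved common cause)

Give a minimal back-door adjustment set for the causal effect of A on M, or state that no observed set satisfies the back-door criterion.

A→M: no observed back-door set.

desc(A)\{A}={L,M,T}; candidates ⊆ {D,Y,Z}.
A↔M: latent back-door arc(s) into A.
size 0: {}; under {} A still reaches {D,M,Z} ∋ M.
size 1: {D}, {Y}, {Z}; under {D} A still reaches {M,Z} ∋ M.
size 2: {D,Y}, {D,Z}, {Y,Z}; under {D,Y} A still reaches {M,Z} ∋ M.
A↔M cannot be blocked by any observed set — no back-door set.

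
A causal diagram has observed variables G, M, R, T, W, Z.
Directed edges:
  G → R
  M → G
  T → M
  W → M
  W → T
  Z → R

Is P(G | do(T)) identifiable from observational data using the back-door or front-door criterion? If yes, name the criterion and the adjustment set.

P(G|do(T)): backdoor, adjust for {W}.

desc(T)\{T}={G,M,R}; candidates ⊆ {W,Z}.
size 0: {}; under {} T still reaches {G,M,R,W} ∋ G.
{W}: T⊥G given {W} in G with T→· removed — back-door holds.
P(G|do(T)) = Σ_{W} P(G|T,W)·P(W).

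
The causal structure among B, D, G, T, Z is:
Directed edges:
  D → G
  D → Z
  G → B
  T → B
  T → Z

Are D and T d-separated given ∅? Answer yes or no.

Yes — D ⊥ T | ∅.

Bayes-Ball from D | ∅ reaches {B,G,Z}.
T ∉ reach(D|∅) ⇒ D ⊥ T | ∅.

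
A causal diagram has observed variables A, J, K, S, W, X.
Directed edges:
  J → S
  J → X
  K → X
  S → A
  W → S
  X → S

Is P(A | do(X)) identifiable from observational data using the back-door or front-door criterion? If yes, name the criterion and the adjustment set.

P(A|do(X)): backdoor, adjust for {J}.

desc(X)\{X}={A,S}; candidates ⊆ {J,K,W}.
size 0: {}; under {} X still reaches {A,J,K,S} ∋ A.
{J}: X⊥A given {J} in G with X→· removed — back-door holds.
P(A|do(X)) = Σ_{J} P(A|X,J)·P(J).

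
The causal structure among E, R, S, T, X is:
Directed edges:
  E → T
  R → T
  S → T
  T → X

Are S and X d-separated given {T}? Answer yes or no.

Bayes-Ball from S | {T} reaches {E,R}.
X ∉ reach(S|{T}) ⇒ S ⊥ X | {T}.

Yes — S ⊥ X | {T}.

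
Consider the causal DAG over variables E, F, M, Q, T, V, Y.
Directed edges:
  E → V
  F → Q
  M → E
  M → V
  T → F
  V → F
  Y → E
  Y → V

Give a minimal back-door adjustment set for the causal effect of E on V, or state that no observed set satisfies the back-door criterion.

E→V: minimal back-door set {M, Y}.

desc(E)\{E}={F,Q,V}; candidates ⊆ {M,T,Y}.
size 0: {}; under {} E still reaches {F,M,Q,V,Y} ∋ V.
size 1: {M}, {T}, {Y}; under {M} E still reaches {F,Q,V,Y} ∋ V.
{M,Y}: E⊥V given {M,Y} in G with E→· removed — back-door holds.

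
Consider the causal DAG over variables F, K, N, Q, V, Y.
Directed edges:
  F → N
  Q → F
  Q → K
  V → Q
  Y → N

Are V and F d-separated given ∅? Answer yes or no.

No — V and F are d-connected given ∅.

Bayes-Ball from V | ∅ reaches {F,K,N,Q}.
F ∈ reach(V|∅) ⇒ V ⊥̸ F | ∅.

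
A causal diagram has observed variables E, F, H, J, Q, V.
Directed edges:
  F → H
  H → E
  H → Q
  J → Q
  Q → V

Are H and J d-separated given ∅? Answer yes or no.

Yes — H ⊥ J | ∅.

Bayes-Ball from H | ∅ reaches {E,F,Q,V}.
J ∉ reach(H|∅) ⇒ H ⊥ J | ∅.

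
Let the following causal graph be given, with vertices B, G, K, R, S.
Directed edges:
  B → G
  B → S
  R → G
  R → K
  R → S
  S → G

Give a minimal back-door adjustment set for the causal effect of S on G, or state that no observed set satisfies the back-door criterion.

S→G: minimal back-door set {B, R}.

desc(S)\{S}={G}; candidates ⊆ {B,K,R}.
size 0: {}; under {} S still reaches {B,G,K,R} ∋ G.
size 1: {B}, {K}, {R}; under {B} S still reaches {G,K,R} ∋ G.
{B,R}: S⊥G given {B,R} in G with S→· removed — back-door holds.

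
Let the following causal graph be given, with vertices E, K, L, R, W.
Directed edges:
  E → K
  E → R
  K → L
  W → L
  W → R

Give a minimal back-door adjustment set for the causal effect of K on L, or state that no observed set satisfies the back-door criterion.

K→L: minimal back-door set ∅.

desc(K)\{K}={L}; candidates ⊆ {E,R,W}.
∅: K⊥L given ∅ in G with K→· removed — back-door holds.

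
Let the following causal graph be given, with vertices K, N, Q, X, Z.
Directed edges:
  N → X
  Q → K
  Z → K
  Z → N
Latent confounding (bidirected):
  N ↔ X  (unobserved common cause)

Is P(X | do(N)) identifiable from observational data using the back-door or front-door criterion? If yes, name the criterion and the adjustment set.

desc(N)\{N}={X}; candidates ⊆ {K,Q,Z}.
N↔X: latent back-door arc(s) into N.
size 0: {}; under {} N still reaches {K,X,Z} ∋ X.
size 1: {K}, {Q}, {Z}; under {K} N still reaches {Q,X,Z} ∋ X.
size 2: {K,Q}, {K,Z}, {Q,Z}; under {K,Q} N still reaches {X,Z} ∋ X.
N↔X cannot be blocked by any observed set — no back-door set.
No mediator lies on a directed N→…→X path.
Neither criterion identifies P(X|do(N)) in this graph.

P(X|do(N)): not identifiable (no BD/FD set).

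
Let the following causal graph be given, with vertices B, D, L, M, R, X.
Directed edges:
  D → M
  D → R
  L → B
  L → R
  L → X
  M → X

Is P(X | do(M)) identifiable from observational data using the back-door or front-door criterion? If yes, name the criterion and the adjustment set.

desc(M)\{M}={X}; candidates ⊆ {B,D,L,R}.
∅: M⊥X given ∅ in G with M→· removed — back-door holds.
P(X|do(M)) = P(X|M) — no adjustment needed.

P(X|do(M)): backdoor, adjust for ∅.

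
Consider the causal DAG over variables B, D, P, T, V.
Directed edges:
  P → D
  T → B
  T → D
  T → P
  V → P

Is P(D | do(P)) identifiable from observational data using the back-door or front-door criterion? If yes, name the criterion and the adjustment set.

desc(P)\{P}={D}; candidates ⊆ {B,T,V}.
size 0: {}; under {} P still reaches {B,D,T,V} ∋ D.
{T}: P⊥D given {T} in G with P→· removed — back-door holds.
P(D|do(P)) = Σ_{T} P(D|P,T)·P(T).

P(D|do(P)): backdoor, adjust for {T}.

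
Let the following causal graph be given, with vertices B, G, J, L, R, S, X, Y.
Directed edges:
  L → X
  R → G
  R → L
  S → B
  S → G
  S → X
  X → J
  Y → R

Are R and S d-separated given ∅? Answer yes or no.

Yes — R ⊥ S | ∅.

Bayes-Ball from R | ∅ reaches {G,J,L,X,Y}.
S ∉ reach(R|∅) ⇒ R ⊥ S | ∅.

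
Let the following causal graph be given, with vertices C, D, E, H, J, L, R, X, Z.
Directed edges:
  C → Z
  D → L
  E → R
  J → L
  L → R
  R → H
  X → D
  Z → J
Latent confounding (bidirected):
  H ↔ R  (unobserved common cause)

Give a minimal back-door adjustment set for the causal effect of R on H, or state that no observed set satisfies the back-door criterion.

desc(R)\{R}={H}; candidates ⊆ {C,D,E,J,L,X,Z}.
R↔H: latent back-door arc(s) into R.
size 0: {}; under {} R still reaches {C,D,E,H,J,L,X,Z} ∋ H.
size 1: {C}, {D}, {E} …(+4); under {C} R still reaches {D,E,H,J,L,X,Z} ∋ H.
size 2: {C,D}, {C,E}, {C,J} …(+18); under {C,D} R still reaches {E,H,J,L,Z} ∋ H.
R↔H cannot be blocked by any observed set — no back-door set.

R→H: no observed back-door set.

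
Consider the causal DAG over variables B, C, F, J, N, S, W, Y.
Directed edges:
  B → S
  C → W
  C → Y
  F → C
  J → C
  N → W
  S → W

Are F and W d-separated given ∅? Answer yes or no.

No — F and W are d-connected given ∅.

Bayes-Ball from F | ∅ reaches {C,W,Y}.
W ∈ reach(F|∅) ⇒ F ⊥̸ W | ∅.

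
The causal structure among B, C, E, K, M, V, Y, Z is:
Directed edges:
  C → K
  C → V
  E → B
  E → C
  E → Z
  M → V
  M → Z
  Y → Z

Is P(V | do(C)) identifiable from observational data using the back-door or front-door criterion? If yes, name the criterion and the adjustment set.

P(V|do(C)): backdoor, adjust for ∅.

desc(C)\{C}={K,V}; candidates ⊆ {B,E,M,Y,Z}.
∅: C⊥V given ∅ in G with C→· removed — back-door holds.
P(V|do(C)) = P(V|C) — no adjustment needed.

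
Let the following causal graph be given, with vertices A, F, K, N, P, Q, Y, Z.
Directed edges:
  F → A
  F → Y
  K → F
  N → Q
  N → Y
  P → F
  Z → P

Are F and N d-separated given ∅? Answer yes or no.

Bayes-Ball from F | ∅ reaches {A,K,P,Y,Z}.
N ∉ reach(F|∅) ⇒ F ⊥ N | ∅.

Yes — F ⊥ N | ∅.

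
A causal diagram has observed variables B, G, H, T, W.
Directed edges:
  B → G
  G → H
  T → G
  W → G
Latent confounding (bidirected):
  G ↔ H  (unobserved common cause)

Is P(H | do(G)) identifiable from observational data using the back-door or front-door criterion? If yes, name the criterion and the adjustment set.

P(H|do(G)): not identifiable (no BD/FD set).

desc(G)\{G}={H}; candidates ⊆ {B,T,W}.
G↔H: latent back-door arc(s) into G.
size 0: {}; under {} G still reaches {B,H,T,W} ∋ H.
size 1: {B}, {T}, {W}; under {B} G still reaches {H,T,W} ∋ H.
size 2: {B,T}, {B,W}, {T,W}; under {B,T} G still reaches {H,W} ∋ H.
G↔H cannot be blocked by any observed set — no back-door set.
No mediator lies on a directed G→…→H path.
Neither criterion identifies P(H|do(G)) in this graph.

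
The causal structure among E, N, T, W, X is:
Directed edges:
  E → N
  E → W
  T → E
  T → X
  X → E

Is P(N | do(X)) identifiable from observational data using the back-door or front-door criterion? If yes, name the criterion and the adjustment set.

P(N|do(X)): backdoor, adjust for {T}.

desc(X)\{X}={E,N,W}; candidates ⊆ {T}.
size 0: {}; under {} X still reaches {E,N,T,W} ∋ N.
{T}: X⊥N given {T} in G with X→· removed — back-door holds.
P(N|do(X)) = Σ_{T} P(N|X,T)·P(T).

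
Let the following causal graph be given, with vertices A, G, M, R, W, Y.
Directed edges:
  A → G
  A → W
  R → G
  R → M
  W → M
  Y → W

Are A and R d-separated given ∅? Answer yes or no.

Bayes-Ball from A | ∅ reaches {G,M,W}.
R ∉ reach(A|∅) ⇒ A ⊥ R | ∅.

Yes — A ⊥ R | ∅.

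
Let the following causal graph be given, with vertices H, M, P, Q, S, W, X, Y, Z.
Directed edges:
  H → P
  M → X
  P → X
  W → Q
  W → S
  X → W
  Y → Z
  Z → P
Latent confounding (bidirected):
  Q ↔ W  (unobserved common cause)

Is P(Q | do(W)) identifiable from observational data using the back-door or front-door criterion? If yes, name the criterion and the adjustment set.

desc(W)\{W}={Q,S}; candidates ⊆ {H,M,P,X,Y,Z}.
W↔Q: latent back-door arc(s) into W.
size 0: {}; under {} W still reaches {H,M,P,Q,X,Y,Z} ∋ Q.
size 1: {H}, {M}, {P} …(+3); under {H} W still reaches {M,P,Q,X,Y,Z} ∋ Q.
size 2: {H,M}, {H,P}, {H,X} …(+12); under {H,M} W still reaches {P,Q,X,Y,Z} ∋ Q.
W↔Q cannot be blocked by any observed set — no back-door set.
No mediator lies on a directed W→…→Q path.
Neither criterion identifies P(Q|do(W)) in this graph.

P(Q|do(W)): not identifiable (no BD/FD set).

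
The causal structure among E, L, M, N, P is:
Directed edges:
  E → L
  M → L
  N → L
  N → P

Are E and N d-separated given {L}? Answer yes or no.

Bayes-Ball from E | {L} reaches {M,N,P}.
N ∈ reach(E|{L}) ⇒ E ⊥̸ N | {L}.

No — E and N are d-connected given {L}.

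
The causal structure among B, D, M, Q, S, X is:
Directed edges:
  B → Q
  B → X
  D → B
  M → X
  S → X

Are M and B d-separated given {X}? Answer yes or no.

Bayes-Ball from M | {X} reaches {B,D,Q,S}.
B ∈ reach(M|{X}) ⇒ M ⊥̸ B | {X}.

No — M and B are d-connected given {X}.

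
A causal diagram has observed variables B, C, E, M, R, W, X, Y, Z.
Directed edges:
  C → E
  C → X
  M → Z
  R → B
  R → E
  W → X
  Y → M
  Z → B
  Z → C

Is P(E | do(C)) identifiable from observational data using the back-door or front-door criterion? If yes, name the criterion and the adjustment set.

desc(C)\{C}={E,X}; candidates ⊆ {B,M,R,W,Y,Z}.
∅: C⊥E given ∅ in G with C→· removed — back-door holds.
P(E|do(C)) = P(E|C) — no adjustment needed.

P(E|do(C)): backdoor, adjust for ∅.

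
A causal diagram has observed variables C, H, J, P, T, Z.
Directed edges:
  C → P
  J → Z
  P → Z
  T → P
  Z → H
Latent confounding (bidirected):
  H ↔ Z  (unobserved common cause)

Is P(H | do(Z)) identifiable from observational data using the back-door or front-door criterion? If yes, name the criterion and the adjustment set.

desc(Z)\{Z}={H}; candidates ⊆ {C,J,P,T}.
Z↔H: latent back-door arc(s) into Z.
size 0: {}; under {} Z still reaches {C,H,J,P,T} ∋ H.
size 1: {C}, {J}, {P} …(+1); under {C} Z still reaches {H,J,P,T} ∋ H.
size 2: {C,J}, {C,P}, {C,T} …(+3); under {C,J} Z still reaches {H,P,T} ∋ H.
Z↔H cannot be blocked by any observed set — no back-door set.
No mediator lies on a directed Z→…→H path.
Neither criterion identifies P(H|do(Z)) in this graph.

P(H|do(Z)): not identifiable (no BD/FD set).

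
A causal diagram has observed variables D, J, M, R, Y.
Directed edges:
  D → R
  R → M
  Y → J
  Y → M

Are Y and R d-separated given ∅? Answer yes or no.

Yes — Y ⊥ R | ∅.

Bayes-Ball from Y | ∅ reaches {J,M}.
R ∉ reach(Y|∅) ⇒ Y ⊥ R | ∅.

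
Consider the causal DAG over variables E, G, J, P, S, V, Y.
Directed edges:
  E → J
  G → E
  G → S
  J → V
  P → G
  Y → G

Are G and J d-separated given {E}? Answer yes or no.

Yes — G ⊥ J | {E}.

Bayes-Ball from G | {E} reaches {P,S,Y}.
J ∉ reach(G|{E}) ⇒ G ⊥ J | {E}.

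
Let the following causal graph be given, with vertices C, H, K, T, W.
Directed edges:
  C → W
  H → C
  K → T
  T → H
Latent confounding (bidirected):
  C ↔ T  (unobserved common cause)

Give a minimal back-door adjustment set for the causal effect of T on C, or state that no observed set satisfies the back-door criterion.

desc(T)\{T}={C,H,W}; candidates ⊆ {K}.
T↔C: latent back-door arc(s) into T.
size 0: {}; under {} T still reaches {C,K,W} ∋ C.
size 1: {K}; under {K} T still reaches {C,W} ∋ C.
T↔C cannot be blocked by any observed set — no back-door set.

T→C: no observed back-door set.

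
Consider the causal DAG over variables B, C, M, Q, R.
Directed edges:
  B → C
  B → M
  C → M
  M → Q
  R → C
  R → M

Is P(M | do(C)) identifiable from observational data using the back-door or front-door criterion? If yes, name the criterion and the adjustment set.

P(M|do(C)): backdoor, adjust for {B, R}.

desc(C)\{C}={M,Q}; candidates ⊆ {B,R}.
size 0: {}; under {} C still reaches {B,M,Q,R} ∋ M.
size 1: {B}, {R}; under {B} C still reaches {M,Q,R} ∋ M.
{B,R}: C⊥M given {B,R} in G with C→· removed — back-door holds.
P(M|do(C)) = Σ_{B,R} P(M|C,B,R)·P(B,R).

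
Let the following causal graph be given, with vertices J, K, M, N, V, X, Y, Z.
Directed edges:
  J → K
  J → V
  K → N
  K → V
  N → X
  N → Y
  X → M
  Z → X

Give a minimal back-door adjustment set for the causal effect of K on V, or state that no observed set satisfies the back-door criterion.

desc(K)\{K}={M,N,V,X,Y}; candidates ⊆ {J,Z}.
size 0: {}; under {} K still reaches {J,V} ∋ V.
{J}: K⊥V given {J} in G with K→· removed — back-door holds.

K→V: minimal back-door set {J}.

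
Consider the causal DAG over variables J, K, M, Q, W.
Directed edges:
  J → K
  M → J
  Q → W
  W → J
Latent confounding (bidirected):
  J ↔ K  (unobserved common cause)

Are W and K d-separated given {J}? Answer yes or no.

Bayes-Ball from W | {J} reaches {K,M,Q}.
K ∈ reach(W|{J}) ⇒ W ⊥̸ K | {J}.

No — W and K are d-connected given {J}.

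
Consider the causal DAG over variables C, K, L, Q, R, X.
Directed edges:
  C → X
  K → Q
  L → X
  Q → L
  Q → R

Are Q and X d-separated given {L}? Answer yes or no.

Yes — Q ⊥ X | {L}.

Bayes-Ball from Q | {L} reaches {K,R}.
X ∉ reach(Q|{L}) ⇒ Q ⊥ X | {L}.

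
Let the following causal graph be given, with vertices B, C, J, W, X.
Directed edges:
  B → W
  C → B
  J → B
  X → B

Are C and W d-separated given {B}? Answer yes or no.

Yes — C ⊥ W | {B}.

Bayes-Ball from C | {B} reaches {J,X}.
W ∉ reach(C|{B}) ⇒ C ⊥ W | {B}.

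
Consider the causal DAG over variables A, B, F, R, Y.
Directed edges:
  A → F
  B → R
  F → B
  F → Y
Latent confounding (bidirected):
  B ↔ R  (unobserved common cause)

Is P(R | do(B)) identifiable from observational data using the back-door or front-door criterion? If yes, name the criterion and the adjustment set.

P(R|do(B)): not identifiable (no BD/FD set).

desc(B)\{B}={R}; candidates ⊆ {A,F,Y}.
B↔R: latent back-door arc(s) into B.
size 0: {}; under {} B still reaches {A,F,R,Y} ∋ R.
size 1: {A}, {F}, {Y}; under {A} B still reaches {F,R,Y} ∋ R.
size 2: {A,F}, {A,Y}, {F,Y}; under {A,F} B still reaches {R} ∋ R.
B↔R cannot be blocked by any observed set — no back-door set.
No mediator lies on a directed B→…→R path.
Neither criterion identifies P(R|do(B)) in this graph.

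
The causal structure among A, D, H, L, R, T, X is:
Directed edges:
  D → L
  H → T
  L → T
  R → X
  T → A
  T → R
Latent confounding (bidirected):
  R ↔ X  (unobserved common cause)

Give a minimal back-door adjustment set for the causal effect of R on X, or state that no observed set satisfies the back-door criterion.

R→X: no observed back-door set.

desc(R)\{R}={X}; candidates ⊆ {A,D,H,L,T}.
R↔X: latent back-door arc(s) into R.
size 0: {}; under {} R still reaches {A,D,H,L,T,X} ∋ X.
size 1: {A}, {D}, {H} …(+2); under {A} R still reaches {D,H,L,T,X} ∋ X.
size 2: {A,D}, {A,H}, {A,L} …(+7); under {A,D} R still reaches {H,L,T,X} ∋ X.
R↔X cannot be blocked by any observed set — no back-door set.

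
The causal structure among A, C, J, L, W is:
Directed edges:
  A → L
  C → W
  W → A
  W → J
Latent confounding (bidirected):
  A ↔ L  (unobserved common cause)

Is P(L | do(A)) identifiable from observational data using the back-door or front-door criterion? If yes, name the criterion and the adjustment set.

desc(A)\{A}={L}; candidates ⊆ {C,J,W}.
A↔L: latent back-door arc(s) into A.
size 0: {}; under {} A still reaches {C,J,L,W} ∋ L.
size 1: {C}, {J}, {W}; under {C} A still reaches {J,L,W} ∋ L.
size 2: {C,J}, {C,W}, {J,W}; under {C,J} A still reaches {L,W} ∋ L.
A↔L cannot be blocked by any observed set — no back-door set.
No mediator lies on a directed A→…→L path.
Neither criterion identifies P(L|do(A)) in this graph.

P(L|do(A)): not identifiable (no BD/FD set).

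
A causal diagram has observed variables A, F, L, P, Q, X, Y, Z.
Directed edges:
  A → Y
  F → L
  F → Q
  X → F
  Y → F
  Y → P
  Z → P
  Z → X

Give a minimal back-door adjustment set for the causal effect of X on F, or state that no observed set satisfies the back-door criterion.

X→F: minimal back-door set ∅.

desc(X)\{X}={F,L,Q}; candidates ⊆ {A,P,Y,Z}.
∅: X⊥F given ∅ in G with X→· removed — back-door holds.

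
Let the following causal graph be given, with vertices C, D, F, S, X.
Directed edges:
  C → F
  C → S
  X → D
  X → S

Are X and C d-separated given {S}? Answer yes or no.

No — X and C are d-connected given {S}.

Bayes-Ball from X | {S} reaches {C,D,F}.
C ∈ reach(X|{S}) ⇒ X ⊥̸ C | {S}.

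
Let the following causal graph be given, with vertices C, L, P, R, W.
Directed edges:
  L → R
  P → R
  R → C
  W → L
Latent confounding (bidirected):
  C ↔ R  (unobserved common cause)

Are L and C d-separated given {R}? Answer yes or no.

No — L and C are d-connected given {R}.

Bayes-Ball from L | {R} reaches {C,P,W}.
C ∈ reach(L|{R}) ⇒ L ⊥̸ C | {R}.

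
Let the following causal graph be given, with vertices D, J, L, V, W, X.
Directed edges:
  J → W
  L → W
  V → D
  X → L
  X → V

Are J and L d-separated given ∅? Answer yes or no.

Yes — J ⊥ L | ∅.

Bayes-Ball from J | ∅ reaches {W}.
L ∉ reach(J|∅) ⇒ J ⊥ L | ∅.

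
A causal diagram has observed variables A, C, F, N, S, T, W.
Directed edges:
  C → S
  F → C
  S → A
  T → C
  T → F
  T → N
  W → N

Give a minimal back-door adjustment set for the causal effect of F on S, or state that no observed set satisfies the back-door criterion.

F→S: minimal back-door set {T}.

desc(F)\{F}={A,C,S}; candidates ⊆ {N,T,W}.
size 0: {}; under {} F still reaches {A,C,N,S,T} ∋ S.
{T}: F⊥S given {T} in G with F→· removed — back-door holds.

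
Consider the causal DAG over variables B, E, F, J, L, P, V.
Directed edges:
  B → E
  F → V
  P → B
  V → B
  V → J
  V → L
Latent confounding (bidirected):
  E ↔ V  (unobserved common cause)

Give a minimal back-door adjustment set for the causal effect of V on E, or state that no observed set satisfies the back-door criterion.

V→E: no observed back-door set.

desc(V)\{V}={B,E,J,L}; candidates ⊆ {F,P}.
V↔E: latent back-door arc(s) into V.
size 0: {}; under {} V still reaches {E,F} ∋ E.
size 1: {F}, {P}; under {F} V still reaches {E} ∋ E.
size 2: {F,P}; under {F,P} V still reaches {E} ∋ E.
V↔E cannot be blocked by any observed set — no back-door set.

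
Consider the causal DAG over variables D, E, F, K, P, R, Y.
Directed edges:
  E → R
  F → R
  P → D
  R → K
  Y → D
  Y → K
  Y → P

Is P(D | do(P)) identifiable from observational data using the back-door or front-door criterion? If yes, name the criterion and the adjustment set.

P(D|do(P)): backdoor, adjust for {Y}.

desc(P)\{P}={D}; candidates ⊆ {E,F,K,R,Y}.
size 0: {}; under {} P still reaches {D,K,Y} ∋ D.
{Y}: P⊥D given {Y} in G with P→· removed — back-door holds.
P(D|do(P)) = Σ_{Y} P(D|P,Y)·P(Y).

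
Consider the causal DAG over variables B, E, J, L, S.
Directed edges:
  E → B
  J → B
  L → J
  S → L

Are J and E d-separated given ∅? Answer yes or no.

Yes — J ⊥ E | ∅.

Bayes-Ball from J | ∅ reaches {B,L,S}.
E ∉ reach(J|∅) ⇒ J ⊥ E | ∅.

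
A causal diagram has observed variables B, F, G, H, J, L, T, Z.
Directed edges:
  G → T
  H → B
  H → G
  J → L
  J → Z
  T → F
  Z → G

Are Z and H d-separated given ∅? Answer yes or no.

Yes — Z ⊥ H | ∅.

Bayes-Ball from Z | ∅ reaches {F,G,J,L,T}.
H ∉ reach(Z|∅) ⇒ Z ⊥ H | ∅.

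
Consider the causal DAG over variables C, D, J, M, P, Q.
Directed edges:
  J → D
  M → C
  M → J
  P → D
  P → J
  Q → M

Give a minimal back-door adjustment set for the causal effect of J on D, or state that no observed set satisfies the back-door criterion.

desc(J)\{J}={D}; candidates ⊆ {C,M,P,Q}.
size 0: {}; under {} J still reaches {C,D,M,P,Q} ∋ D.
{P}: J⊥D given {P} in G with J→· removed — back-door holds.

J→D: minimal back-door set {P}.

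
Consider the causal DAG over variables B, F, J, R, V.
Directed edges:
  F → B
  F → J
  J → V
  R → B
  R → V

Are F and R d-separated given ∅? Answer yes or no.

Yes — F ⊥ R | ∅.

Bayes-Ball from F | ∅ reaches {B,J,V}.
R ∉ reach(F|∅) ⇒ F ⊥ R | ∅.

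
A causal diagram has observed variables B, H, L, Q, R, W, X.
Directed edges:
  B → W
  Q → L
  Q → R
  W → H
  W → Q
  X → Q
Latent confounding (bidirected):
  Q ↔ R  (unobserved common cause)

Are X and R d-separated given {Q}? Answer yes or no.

No — X and R are d-connected given {Q}.

Bayes-Ball from X | {Q} reaches {B,H,R,W}.
R ∈ reach(X|{Q}) ⇒ X ⊥̸ R | {Q}.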